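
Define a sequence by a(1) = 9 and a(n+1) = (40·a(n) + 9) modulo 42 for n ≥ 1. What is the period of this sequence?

6

a(1) = 9; a(2) = 33; a(3) = 27; a(4) = 39; a(5) = 15; a(6) = 21; a(7) = 9.
Since a(7) = a(1) = 9, the sequence is periodic with period 6.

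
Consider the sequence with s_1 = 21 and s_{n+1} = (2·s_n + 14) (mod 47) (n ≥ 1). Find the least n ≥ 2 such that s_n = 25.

6

We have s_1 = 21, s_2 = 9, s_3 = 32, s_4 = 31, s_5 = 29, s_6 = 25, s_7 = 17, s_8 = 1, s_9 = 16, s_{10} = 46, s_{11} = 12, s_{12} = 38, s_{13} = 43, s_{14} = 6, s_{15} = 26, s_{16} = 19, s_{17} = 5, s_{18} = 24, s_{19} = 15, s_{20} = 44, s_{21} = 8, s_{22} = 30, s_{23} = 27, s_{24} = 21.
Since s_{24} = s_1 = 21, the sequence is periodic with period 23.
The value 25 first appears (with n ≥ 2) at s_6.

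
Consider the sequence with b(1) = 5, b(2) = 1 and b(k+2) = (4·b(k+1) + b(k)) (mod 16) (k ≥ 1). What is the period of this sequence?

8

We have b(1) = 5; b(2) = 1; b(3) = 9; b(4) = 5; b(5) = 13; b(6) = 9; b(7) = 1; b(8) = 13; b(9) = 5; b(10) = 1.
The sequence repeats with period 8.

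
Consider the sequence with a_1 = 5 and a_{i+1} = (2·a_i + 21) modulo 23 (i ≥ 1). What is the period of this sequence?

a_1 = 5, a_2 = 8, a_3 = 14, a_4 = 3, a_5 = 4, a_6 = 6, a_7 = 10, a_8 = 18, a_9 = 11, a_{10} = 20, a_{11} = 15, a_{12} = 5.
Since a_{12} = a_1 = 5, the sequence is periodic with period 11.

11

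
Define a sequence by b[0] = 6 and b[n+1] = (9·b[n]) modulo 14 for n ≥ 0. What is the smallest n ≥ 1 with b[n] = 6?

3

Computing terms: b[0] = 6,  b[1] = 12,  b[2] = 10,  b[3] = 6.
Since b[3] = b[0] = 6, the sequence is periodic with period 3.
The value 6 next appears (with n ≥ 1) at b[3].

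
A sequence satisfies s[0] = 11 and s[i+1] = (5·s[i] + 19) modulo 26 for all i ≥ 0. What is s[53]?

We have s[0] = 11, s[1] = 22, s[2] = 25, s[3] = 14, s[4] = 11.
The sequence repeats with period 4.
(53 - 0) mod 4 = 1, so s[53] = s[1] = 22.

22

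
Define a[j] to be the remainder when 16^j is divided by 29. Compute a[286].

Listing terms: a[0] = 1; a[1] = 16; a[2] = 24; a[3] = 7; a[4] = 25; a[5] = 23; a[6] = 20; a[7] = 1.
Since a[7] = a[0] = 1, the sequence is periodic with period 7.
(286 - 0) mod 7 = 6, so a[286] = a[6] = 20.

20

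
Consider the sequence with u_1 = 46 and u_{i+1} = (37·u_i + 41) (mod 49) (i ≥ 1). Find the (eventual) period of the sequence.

We have u_1 = 46,  u_2 = 28,  u_3 = 48,  u_4 = 4,  u_5 = 42,  u_6 = 27,  u_7 = 11,  u_8 = 7,  u_9 = 6,  u_{10} = 18,  u_{11} = 21,  u_{12} = 34,  u_{13} = 25,  u_{14} = 35,  u_{15} = 13,  u_{16} = 32,  u_{17} = 0,  u_{18} = 41,  u_{19} = 39,  u_{20} = 14,  u_{21} = 20,  u_{22} = 46.
The sequence repeats with period 21.

21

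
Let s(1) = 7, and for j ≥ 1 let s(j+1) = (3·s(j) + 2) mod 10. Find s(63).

1

We have s(1) = 7, s(2) = 3, s(3) = 1, s(4) = 5, s(5) = 7.
The sequence repeats with period 4.
(63 - 1) mod 4 = 2, so s(63) = s(3) = 1.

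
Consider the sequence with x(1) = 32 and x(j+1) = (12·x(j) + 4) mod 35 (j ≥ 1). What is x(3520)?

29

We have x(1) = 32; x(2) = 3; x(3) = 5; x(4) = 29; x(5) = 2; x(6) = 28; x(7) = 25; x(8) = 24; x(9) = 12; x(10) = 8; x(11) = 30; x(12) = 14; x(13) = 32.
The sequence repeats with period 12.
So x(3520) = x(1 + ((3520-1) mod 12)) = x(4) = 29.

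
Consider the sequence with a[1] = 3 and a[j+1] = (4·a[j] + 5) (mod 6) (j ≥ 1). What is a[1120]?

3

We have a[1] = 3, a[2] = 5, a[3] = 1, a[4] = 3.
The sequence repeats with period 3.
So a[1120] = a[1 + ((1120-1) mod 3)] = a[1] = 3.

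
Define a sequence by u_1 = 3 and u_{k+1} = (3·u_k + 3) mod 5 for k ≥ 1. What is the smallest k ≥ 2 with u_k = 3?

Listing terms: u_1 = 3, u_2 = 2, u_3 = 4, u_4 = 0, u_5 = 3.
Since u_5 = u_1 = 3, the sequence is periodic with period 4.
The value 3 next appears (with k ≥ 2) at u_5.

5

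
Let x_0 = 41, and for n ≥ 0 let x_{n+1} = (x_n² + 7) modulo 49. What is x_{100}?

22

We have x_0 = 41, x_1 = 22, x_2 = 1, x_3 = 8, x_4 = 22.
Since x_4 = x_1 = 22, the sequence is eventually periodic: after a pre-period of length 1 it cycles with period 3.
For n ≥ 1, x_n depends only on (n - 1) mod 3. (100 - 1) mod 3 = 0, so x_{100} = x_1 = 22.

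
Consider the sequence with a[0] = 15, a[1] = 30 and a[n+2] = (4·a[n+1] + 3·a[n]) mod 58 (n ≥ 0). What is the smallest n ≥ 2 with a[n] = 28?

13

Computing terms: a[0] = 15,  a[1] = 30,  a[2] = 49,  a[3] = 54,  a[4] = 15,  a[5] = 48,  a[6] = 5,  a[7] = 48,  a[8] = 33,  a[9] = 44,  a[10] = 43,  a[11] = 14,  a[12] = 11,  a[13] = 28,  a[14] = 29,  a[15] = 26,  a[16] = 17,  a[17] = 30,  a[18] = 55,  a[19] = 20,  a[20] = 13,  a[21] = 54,  a[22] = 23,  a[23] = 22,  a[24] = 41,  a[25] = 56,  a[26] = 57,  a[27] = 48,  a[28] = 15,  a[29] = 30.
Since (a[28], a[29]) = (a[0], a[1]) = (15, 30) (two consecutive terms determine the rest), the sequence is periodic with period 28.
The value 28 first appears (with n ≥ 2) at a[13].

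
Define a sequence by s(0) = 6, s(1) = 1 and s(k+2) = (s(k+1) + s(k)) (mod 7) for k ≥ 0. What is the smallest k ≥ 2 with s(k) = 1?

Computing terms: s(0) = 6,  s(1) = 1,  s(2) = 0,  s(3) = 1,  s(4) = 1,  s(5) = 2,  s(6) = 3,  s(7) = 5,  s(8) = 1,  s(9) = 6,  s(10) = 0,  s(11) = 6,  s(12) = 6,  s(13) = 5,  s(14) = 4,  s(15) = 2,  s(16) = 6,  s(17) = 1.
Since (s(16), s(17)) = (s(0), s(1)) = (6, 1) (two consecutive terms determine the rest), the sequence is periodic with period 16.
The value 1 first appears (with k ≥ 2) at s(3).

3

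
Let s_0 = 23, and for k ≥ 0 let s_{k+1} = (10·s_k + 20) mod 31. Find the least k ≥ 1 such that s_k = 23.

Computing terms: s_0 = 23, s_1 = 2, s_2 = 9, s_3 = 17, s_4 = 4, s_5 = 29, s_6 = 0, s_7 = 20, s_8 = 3, s_9 = 19, s_{10} = 24, s_{11} = 12, s_{12} = 16, s_{13} = 25, s_{14} = 22, s_{15} = 23.
The sequence repeats with period 15.
The value 23 next appears (with k ≥ 1) at s_{15}.

15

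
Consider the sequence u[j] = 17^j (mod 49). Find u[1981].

Computing terms: u[1] = 17, u[2] = 44, u[3] = 13, u[4] = 25, u[5] = 33, u[6] = 22, u[7] = 31, u[8] = 37, u[9] = 41, u[10] = 11, u[11] = 40, u[12] = 43, u[13] = 45, u[14] = 30, u[15] = 20, u[16] = 46, u[17] = 47, u[18] = 15, u[19] = 10, u[20] = 23, u[21] = 48, u[22] = 32, u[23] = 5, u[24] = 36, u[25] = 24, u[26] = 16, u[27] = 27, u[28] = 18, u[29] = 12, u[30] = 8, u[31] = 38, u[32] = 9, u[33] = 6, u[34] = 4, u[35] = 19, u[36] = 29, u[37] = 3, u[38] = 2, u[39] = 34, u[40] = 39, u[41] = 26, u[42] = 1, u[43] = 17.
The sequence repeats with period 42.
So u[1981] = u[1 + ((1981-1) mod 42)] = u[7] = 31.

31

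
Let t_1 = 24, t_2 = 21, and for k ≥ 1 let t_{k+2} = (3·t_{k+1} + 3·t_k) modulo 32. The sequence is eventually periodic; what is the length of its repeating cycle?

24

We have t_1 = 24, t_2 = 21, t_3 = 7, t_4 = 20, t_5 = 17, t_6 = 15, t_7 = 0, t_8 = 13, t_9 = 7, t_{10} = 28, t_{11} = 9, t_{12} = 15, t_{13} = 8, t_{14} = 5, t_{15} = 7, t_{16} = 4, t_{17} = 1, t_{18} = 15, t_{19} = 16, t_{20} = 29, t_{21} = 7, t_{22} = 12, t_{23} = 25, t_{24} = 15, t_{25} = 24, t_{26} = 21.
The sequence repeats with period 24.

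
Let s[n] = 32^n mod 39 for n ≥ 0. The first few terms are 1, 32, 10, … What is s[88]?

22

s[0] = 1; s[1] = 32; s[2] = 10; s[3] = 8; s[4] = 22; s[5] = 2; s[6] = 25; s[7] = 20; s[8] = 16; s[9] = 5; s[10] = 4; s[11] = 11; s[12] = 1.
Since s[12] = s[0] = 1, the sequence is periodic with period 12.
So s[88] = s[0 + ((88-0) mod 12)] = s[4] = 22.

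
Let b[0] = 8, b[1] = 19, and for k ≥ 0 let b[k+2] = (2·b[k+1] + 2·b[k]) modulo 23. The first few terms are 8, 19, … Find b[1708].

We have b[0] = 8; b[1] = 19; b[2] = 8; b[3] = 8; b[4] = 9; b[5] = 11; b[6] = 17; b[7] = 10; b[8] = 8; b[9] = 13; b[10] = 19; b[11] = 18; b[12] = 5; b[13] = 0; b[14] = 10; b[15] = 20; b[16] = 14; b[17] = 22; b[18] = 3; b[19] = 4; b[20] = 14; b[21] = 13; b[22] = 8; b[23] = 19.
Since (b[22], b[23]) = (b[0], b[1]) = (8, 19) (two consecutive terms determine the rest), the sequence is periodic with period 22.
(1708 - 0) mod 22 = 14, so b[1708] = b[14] = 10.

10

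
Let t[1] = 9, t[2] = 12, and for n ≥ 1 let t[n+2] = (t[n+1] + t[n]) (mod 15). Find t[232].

We have t[1] = 9,  t[2] = 12,  t[3] = 6,  t[4] = 3,  t[5] = 9,  t[6] = 12.
Since (t[5], t[6]) = (t[1], t[2]) = (9, 12) (two consecutive terms determine the rest), the sequence is periodic with period 4.
(232 - 1) mod 4 = 3, so t[232] = t[4] = 3.

3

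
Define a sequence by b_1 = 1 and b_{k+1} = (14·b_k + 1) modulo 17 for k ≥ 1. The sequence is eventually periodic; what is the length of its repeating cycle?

b_1 = 1, b_2 = 15, b_3 = 7, b_4 = 14, b_5 = 10, b_6 = 5, b_7 = 3, b_8 = 9, b_9 = 8, b_{10} = 11, b_{11} = 2, b_{12} = 12, b_{13} = 16, b_{14} = 4, b_{15} = 6, b_{16} = 0, b_{17} = 1.
Since b_{17} = b_1 = 1, the sequence is periodic with period 16.

16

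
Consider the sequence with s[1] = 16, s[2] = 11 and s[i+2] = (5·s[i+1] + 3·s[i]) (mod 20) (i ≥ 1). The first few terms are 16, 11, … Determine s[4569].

Listing terms: s[1] = 16, s[2] = 11, s[3] = 3, s[4] = 8, s[5] = 9, s[6] = 9, s[7] = 12, s[8] = 7, s[9] = 11, s[10] = 16, s[11] = 13, s[12] = 13, s[13] = 4, s[14] = 19, s[15] = 7, s[16] = 12, s[17] = 1, s[18] = 1, s[19] = 8, s[20] = 3, s[21] = 19, s[22] = 4, s[23] = 17, s[24] = 17, s[25] = 16, s[26] = 11.
Since (s[25], s[26]) = (s[1], s[2]) = (16, 11) (two consecutive terms determine the rest), the sequence is periodic with period 24.
(4569 - 1) mod 24 = 8, so s[4569] = s[9] = 11.

11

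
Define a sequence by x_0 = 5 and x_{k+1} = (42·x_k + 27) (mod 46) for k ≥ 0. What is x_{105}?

Listing terms: x_0 = 5,  x_1 = 7,  x_2 = 45,  x_3 = 31,  x_4 = 41,  x_5 = 1,  x_6 = 23,  x_7 = 27,  x_8 = 11,  x_9 = 29,  x_{10} = 3,  x_{11} = 15,  x_{12} = 13,  x_{13} = 21,  x_{14} = 35,  x_{15} = 25,  x_{16} = 19,  x_{17} = 43,  x_{18} = 39,  x_{19} = 9,  x_{20} = 37,  x_{21} = 17,  x_{22} = 5.
Since x_{22} = x_0 = 5, the sequence is periodic with period 22.
So x_{105} = x_{0 + ((105-0) mod 22)} = x_{17} = 43.

43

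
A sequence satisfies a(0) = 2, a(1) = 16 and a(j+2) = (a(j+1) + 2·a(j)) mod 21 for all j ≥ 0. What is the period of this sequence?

Computing terms: a(0) = 2; a(1) = 16; a(2) = 20; a(3) = 10; a(4) = 8; a(5) = 7; a(6) = 2; a(7) = 16.
The sequence repeats with period 6.

6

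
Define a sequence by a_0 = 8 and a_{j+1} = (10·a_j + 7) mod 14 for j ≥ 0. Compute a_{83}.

We have a_0 = 8,  a_1 = 3,  a_2 = 9,  a_3 = 13,  a_4 = 11,  a_5 = 5,  a_6 = 1,  a_7 = 3.
Since a_7 = a_1 = 3, the sequence is eventually periodic: after a pre-period of length 1 it cycles with period 6.
For j ≥ 1, a_j depends only on (j - 1) mod 6. (83 - 1) mod 6 = 4, so a_{83} = a_5 = 5.

5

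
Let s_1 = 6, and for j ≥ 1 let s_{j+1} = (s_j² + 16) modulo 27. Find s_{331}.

11

Computing terms: s_1 = 6; s_2 = 25; s_3 = 20; s_4 = 11; s_5 = 2; s_6 = 20.
Since s_6 = s_3 = 20, the sequence is eventually periodic: after a pre-period of length 2 it cycles with period 3.
For j ≥ 3, s_j depends only on (j - 3) mod 3. (331 - 3) mod 3 = 1, so s_{331} = s_4 = 11.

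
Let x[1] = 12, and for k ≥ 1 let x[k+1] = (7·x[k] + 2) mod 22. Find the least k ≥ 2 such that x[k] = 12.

Computing terms: x[1] = 12, x[2] = 20, x[3] = 10, x[4] = 6, x[5] = 0, x[6] = 2, x[7] = 16, x[8] = 4, x[9] = 8, x[10] = 14, x[11] = 12.
The sequence repeats with period 10.
The value 12 next appears (with k ≥ 2) at x[11].

11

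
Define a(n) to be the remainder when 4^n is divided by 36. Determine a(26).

a(1) = 4, a(2) = 16, a(3) = 28, a(4) = 4.
The sequence repeats with period 3.
So a(26) = a(1 + ((26-1) mod 3)) = a(2) = 16.

16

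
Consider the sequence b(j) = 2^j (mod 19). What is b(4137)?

Listing terms: b(1) = 2, b(2) = 4, b(3) = 8, b(4) = 16, b(5) = 13, b(6) = 7, b(7) = 14, b(8) = 9, b(9) = 18, b(10) = 17, b(11) = 15, b(12) = 11, b(13) = 3, b(14) = 6, b(15) = 12, b(16) = 5, b(17) = 10, b(18) = 1, b(19) = 2.
The sequence repeats with period 18.
So b(4137) = b(1 + ((4137-1) mod 18)) = b(15) = 12.

12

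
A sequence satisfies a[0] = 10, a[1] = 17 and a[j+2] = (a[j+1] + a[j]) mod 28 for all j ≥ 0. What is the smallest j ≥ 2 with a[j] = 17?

We have a[0] = 10, a[1] = 17, a[2] = 27, a[3] = 16, a[4] = 15, a[5] = 3, a[6] = 18, a[7] = 21, a[8] = 11, a[9] = 4, a[10] = 15, a[11] = 19, a[12] = 6, a[13] = 25, a[14] = 3, a[15] = 0, a[16] = 3, a[17] = 3, a[18] = 6, a[19] = 9, a[20] = 15, a[21] = 24, a[22] = 11, a[23] = 7, a[24] = 18, a[25] = 25, a[26] = 15, a[27] = 12, a[28] = 27, a[29] = 11, a[30] = 10, a[31] = 21, a[32] = 3, a[33] = 24, a[34] = 27, a[35] = 23, a[36] = 22, a[37] = 17, a[38] = 11, a[39] = 0, a[40] = 11, a[41] = 11, a[42] = 22, a[43] = 5, a[44] = 27, a[45] = 4, a[46] = 3, a[47] = 7, a[48] = 10, a[49] = 17.
The sequence repeats with period 48.
The value 17 first appears (with j ≥ 2) at a[37].

37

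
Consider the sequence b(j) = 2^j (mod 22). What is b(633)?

8

Listing terms: b(0) = 1, b(1) = 2, b(2) = 4, b(3) = 8, b(4) = 16, b(5) = 10, b(6) = 20, b(7) = 18, b(8) = 14, b(9) = 6, b(10) = 12, b(11) = 2.
Since b(11) = b(1) = 2, the sequence is eventually periodic: after a pre-period of length 1 it cycles with period 10.
For j ≥ 1, b(j) depends only on (j - 1) mod 10. (633 - 1) mod 10 = 2, so b(633) = b(3) = 8.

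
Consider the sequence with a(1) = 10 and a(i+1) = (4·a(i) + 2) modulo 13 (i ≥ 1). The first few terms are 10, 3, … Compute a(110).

Listing terms: a(1) = 10,  a(2) = 3,  a(3) = 1,  a(4) = 6,  a(5) = 0,  a(6) = 2,  a(7) = 10.
The sequence repeats with period 6.
So a(110) = a(1 + ((110-1) mod 6)) = a(2) = 3.

3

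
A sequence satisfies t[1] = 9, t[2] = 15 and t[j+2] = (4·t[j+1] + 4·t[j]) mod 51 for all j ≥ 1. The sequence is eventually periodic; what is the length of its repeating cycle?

16

Computing terms: t[1] = 9,  t[2] = 15,  t[3] = 45,  t[4] = 36,  t[5] = 18,  t[6] = 12,  t[7] = 18,  t[8] = 18,  t[9] = 42,  t[10] = 36,  t[11] = 6,  t[12] = 15,  t[13] = 33,  t[14] = 39,  t[15] = 33,  t[16] = 33,  t[17] = 9,  t[18] = 15.
The sequence repeats with period 16.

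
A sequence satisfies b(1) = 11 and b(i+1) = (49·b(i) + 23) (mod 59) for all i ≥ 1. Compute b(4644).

2

b(1) = 11; b(2) = 31; b(3) = 8; b(4) = 2; b(5) = 3; b(6) = 52; b(7) = 34; b(8) = 37; b(9) = 7; b(10) = 12; b(11) = 21; b(12) = 49; b(13) = 5; b(14) = 32; b(15) = 57; b(16) = 43; b(17) = 6; b(18) = 22; b(19) = 39; b(20) = 46; b(21) = 35; b(22) = 27; b(23) = 48; b(24) = 15; b(25) = 50; b(26) = 54; b(27) = 14; b(28) = 1; b(29) = 13; b(30) = 11.
Since b(30) = b(1) = 11, the sequence is periodic with period 29.
So b(4644) = b(1 + ((4644-1) mod 29)) = b(4) = 2.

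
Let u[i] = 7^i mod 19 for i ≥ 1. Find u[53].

Computing terms: u[1] = 7,  u[2] = 11,  u[3] = 1,  u[4] = 7.
Since u[4] = u[1] = 7, the sequence is periodic with period 3.
So u[53] = u[1 + ((53-1) mod 3)] = u[2] = 11.

11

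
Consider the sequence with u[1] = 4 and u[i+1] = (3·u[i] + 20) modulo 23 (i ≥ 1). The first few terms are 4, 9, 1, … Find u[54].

We have u[1] = 4; u[2] = 9; u[3] = 1; u[4] = 0; u[5] = 20; u[6] = 11; u[7] = 7; u[8] = 18; u[9] = 5; u[10] = 12; u[11] = 10; u[12] = 4.
Since u[12] = u[1] = 4, the sequence is periodic with period 11.
So u[54] = u[1 + ((54-1) mod 11)] = u[10] = 12.

12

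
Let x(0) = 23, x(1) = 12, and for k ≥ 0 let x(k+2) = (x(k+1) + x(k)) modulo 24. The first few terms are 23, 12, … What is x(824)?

We have x(0) = 23,  x(1) = 12,  x(2) = 11,  x(3) = 23,  x(4) = 10,  x(5) = 9,  x(6) = 19,  x(7) = 4,  x(8) = 23,  x(9) = 3,  x(10) = 2,  x(11) = 5,  x(12) = 7,  x(13) = 12,  x(14) = 19,  x(15) = 7,  x(16) = 2,  x(17) = 9,  x(18) = 11,  x(19) = 20,  x(20) = 7,  x(21) = 3,  x(22) = 10,  x(23) = 13,  x(24) = 23,  x(25) = 12.
Since (x(24), x(25)) = (x(0), x(1)) = (23, 12) (two consecutive terms determine the rest), the sequence is periodic with period 24.
(824 - 0) mod 24 = 8, so x(824) = x(8) = 23.

23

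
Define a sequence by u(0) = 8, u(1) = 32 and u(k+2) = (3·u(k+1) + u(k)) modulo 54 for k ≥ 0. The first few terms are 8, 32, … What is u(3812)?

32

Computing terms: u(0) = 8, u(1) = 32, u(2) = 50, u(3) = 20, u(4) = 2, u(5) = 26, u(6) = 26, u(7) = 50, u(8) = 14, u(9) = 38, u(10) = 20, u(11) = 44, u(12) = 44, u(13) = 14, u(14) = 32, u(15) = 2, u(16) = 38, u(17) = 8, u(18) = 8, u(19) = 32.
Since (u(18), u(19)) = (u(0), u(1)) = (8, 32) (two consecutive terms determine the rest), the sequence is periodic with period 18.
(3812 - 0) mod 18 = 14, so u(3812) = u(14) = 32.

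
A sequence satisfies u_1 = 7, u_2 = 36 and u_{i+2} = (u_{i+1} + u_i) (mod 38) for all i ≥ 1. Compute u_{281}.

14

Computing terms: u_1 = 7, u_2 = 36, u_3 = 5, u_4 = 3, u_5 = 8, u_6 = 11, u_7 = 19, u_8 = 30, u_9 = 11, u_{10} = 3, u_{11} = 14, u_{12} = 17, u_{13} = 31, u_{14} = 10, u_{15} = 3, u_{16} = 13, u_{17} = 16, u_{18} = 29, u_{19} = 7, u_{20} = 36.
Since (u_{19}, u_{20}) = (u_1, u_2) = (7, 36) (two consecutive terms determine the rest), the sequence is periodic with period 18.
So u_{281} = u_{1 + ((281-1) mod 18)} = u_{11} = 14.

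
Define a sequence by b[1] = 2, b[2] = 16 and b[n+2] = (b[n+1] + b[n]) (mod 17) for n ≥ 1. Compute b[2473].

Computing terms: b[1] = 2,  b[2] = 16,  b[3] = 1,  b[4] = 0,  b[5] = 1,  b[6] = 1,  b[7] = 2,  b[8] = 3,  b[9] = 5,  b[10] = 8,  b[11] = 13,  b[12] = 4,  b[13] = 0,  b[14] = 4,  b[15] = 4,  b[16] = 8,  b[17] = 12,  b[18] = 3,  b[19] = 15,  b[20] = 1,  b[21] = 16,  b[22] = 0,  b[23] = 16,  b[24] = 16,  b[25] = 15,  b[26] = 14,  b[27] = 12,  b[28] = 9,  b[29] = 4,  b[30] = 13,  b[31] = 0,  b[32] = 13,  b[33] = 13,  b[34] = 9,  b[35] = 5,  b[36] = 14,  b[37] = 2,  b[38] = 16.
The sequence repeats with period 36.
So b[2473] = b[1 + ((2473-1) mod 36)] = b[25] = 15.

15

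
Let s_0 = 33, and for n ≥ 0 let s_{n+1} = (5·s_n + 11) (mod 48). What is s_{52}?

We have s_0 = 33,  s_1 = 32,  s_2 = 27,  s_3 = 2,  s_4 = 21,  s_5 = 20,  s_6 = 15,  s_7 = 38,  s_8 = 9,  s_9 = 8,  s_{10} = 3,  s_{11} = 26,  s_{12} = 45,  s_{13} = 44,  s_{14} = 39,  s_{15} = 14,  s_{16} = 33.
The sequence repeats with period 16.
(52 - 0) mod 16 = 4, so s_{52} = s_4 = 21.

21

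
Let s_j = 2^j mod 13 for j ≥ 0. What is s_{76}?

3

Computing terms: s_0 = 1,  s_1 = 2,  s_2 = 4,  s_3 = 8,  s_4 = 3,  s_5 = 6,  s_6 = 12,  s_7 = 11,  s_8 = 9,  s_9 = 5,  s_{10} = 10,  s_{11} = 7,  s_{12} = 1.
The sequence repeats with period 12.
So s_{76} = s_{0 + ((76-0) mod 12)} = s_4 = 3.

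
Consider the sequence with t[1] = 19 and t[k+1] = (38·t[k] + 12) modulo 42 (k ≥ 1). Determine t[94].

We have t[1] = 19,  t[2] = 20,  t[3] = 16,  t[4] = 32,  t[5] = 10,  t[6] = 14,  t[7] = 40,  t[8] = 20.
Since t[8] = t[2] = 20, the sequence is eventually periodic: after a pre-period of length 1 it cycles with period 6.
For k ≥ 2, t[k] depends only on (k - 2) mod 6. (94 - 2) mod 6 = 2, so t[94] = t[4] = 32.

32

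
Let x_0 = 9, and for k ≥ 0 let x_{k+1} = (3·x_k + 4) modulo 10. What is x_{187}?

5

Listing terms: x_0 = 9,  x_1 = 1,  x_2 = 7,  x_3 = 5,  x_4 = 9.
The sequence repeats with period 4.
So x_{187} = x_{0 + ((187-0) mod 4)} = x_3 = 5.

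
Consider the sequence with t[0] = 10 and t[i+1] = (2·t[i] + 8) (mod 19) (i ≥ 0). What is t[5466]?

0

t[0] = 10, t[1] = 9, t[2] = 7, t[3] = 3, t[4] = 14, t[5] = 17, t[6] = 4, t[7] = 16, t[8] = 2, t[9] = 12, t[10] = 13, t[11] = 15, t[12] = 0, t[13] = 8, t[14] = 5, t[15] = 18, t[16] = 6, t[17] = 1, t[18] = 10.
The sequence repeats with period 18.
(5466 - 0) mod 18 = 12, so t[5466] = t[12] = 0.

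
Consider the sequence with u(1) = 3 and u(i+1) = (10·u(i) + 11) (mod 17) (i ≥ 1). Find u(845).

14

u(1) = 3; u(2) = 7; u(3) = 13; u(4) = 5; u(5) = 10; u(6) = 9; u(7) = 16; u(8) = 1; u(9) = 4; u(10) = 0; u(11) = 11; u(12) = 2; u(13) = 14; u(14) = 15; u(15) = 8; u(16) = 6; u(17) = 3.
The sequence repeats with period 16.
(845 - 1) mod 16 = 12, so u(845) = u(13) = 14.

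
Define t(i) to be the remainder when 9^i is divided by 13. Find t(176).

3

t(0) = 1; t(1) = 9; t(2) = 3; t(3) = 1.
Since t(3) = t(0) = 1, the sequence is periodic with period 3.
(176 - 0) mod 3 = 2, so t(176) = t(2) = 3.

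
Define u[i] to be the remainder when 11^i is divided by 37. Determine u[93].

36

Computing terms: u[1] = 11; u[2] = 10; u[3] = 36; u[4] = 26; u[5] = 27; u[6] = 1; u[7] = 11.
Since u[7] = u[1] = 11, the sequence is periodic with period 6.
(93 - 1) mod 6 = 2, so u[93] = u[3] = 36.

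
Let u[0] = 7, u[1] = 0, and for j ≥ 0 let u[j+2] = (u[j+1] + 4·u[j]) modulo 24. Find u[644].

u[0] = 7, u[1] = 0, u[2] = 4, u[3] = 4, u[4] = 20, u[5] = 12, u[6] = 20, u[7] = 20, u[8] = 4, u[9] = 12, u[10] = 4, u[11] = 4.
Since (u[10], u[11]) = (u[2], u[3]) = (4, 4) (two consecutive terms determine the rest), the sequence is eventually periodic: after a pre-period of length 2 it cycles with period 8.
For j ≥ 2, u[j] depends only on (j - 2) mod 8. (644 - 2) mod 8 = 2, so u[644] = u[4] = 20.

20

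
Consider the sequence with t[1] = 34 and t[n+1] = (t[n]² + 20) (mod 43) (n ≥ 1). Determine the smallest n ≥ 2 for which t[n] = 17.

t[1] = 34,  t[2] = 15,  t[3] = 30,  t[4] = 17,  t[5] = 8,  t[6] = 41,  t[7] = 24,  t[8] = 37,  t[9] = 13,  t[10] = 17.
Since t[10] = t[4] = 17, the sequence is eventually periodic: after a pre-period of length 3 it cycles with period 6.
The value 17 first appears (with n ≥ 2) at t[4].

4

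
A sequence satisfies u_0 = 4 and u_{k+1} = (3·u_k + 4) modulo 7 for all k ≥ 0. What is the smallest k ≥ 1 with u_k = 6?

Listing terms: u_0 = 4, u_1 = 2, u_2 = 3, u_3 = 6, u_4 = 1, u_5 = 0, u_6 = 4.
Since u_6 = u_0 = 4, the sequence is periodic with period 6.
The value 6 first appears (with k ≥ 1) at u_3.

3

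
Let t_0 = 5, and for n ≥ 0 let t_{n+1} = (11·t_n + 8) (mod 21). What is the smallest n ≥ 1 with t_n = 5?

6

t_0 = 5,  t_1 = 0,  t_2 = 8,  t_3 = 12,  t_4 = 14,  t_5 = 15,  t_6 = 5.
The sequence repeats with period 6.
The value 5 next appears (with n ≥ 1) at t_6.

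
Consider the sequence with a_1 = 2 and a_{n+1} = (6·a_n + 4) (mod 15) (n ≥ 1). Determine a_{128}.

10

a_1 = 2,  a_2 = 1,  a_3 = 10,  a_4 = 4,  a_5 = 13,  a_6 = 7,  a_7 = 1.
Since a_7 = a_2 = 1, the sequence is eventually periodic: after a pre-period of length 1 it cycles with period 5.
For n ≥ 2, a_n depends only on (n - 2) mod 5. (128 - 2) mod 5 = 1, so a_{128} = a_3 = 10.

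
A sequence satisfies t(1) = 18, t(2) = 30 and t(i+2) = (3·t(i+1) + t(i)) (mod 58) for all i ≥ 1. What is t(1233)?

18

Listing terms: t(1) = 18, t(2) = 30, t(3) = 50, t(4) = 6, t(5) = 10, t(6) = 36, t(7) = 2, t(8) = 42, t(9) = 12, t(10) = 20, t(11) = 14, t(12) = 4, t(13) = 26, t(14) = 24, t(15) = 40, t(16) = 28, t(17) = 8, t(18) = 52, t(19) = 48, t(20) = 22, t(21) = 56, t(22) = 16, t(23) = 46, t(24) = 38, t(25) = 44, t(26) = 54, t(27) = 32, t(28) = 34, t(29) = 18, t(30) = 30.
Since (t(29), t(30)) = (t(1), t(2)) = (18, 30) (two consecutive terms determine the rest), the sequence is periodic with period 28.
So t(1233) = t(1 + ((1233-1) mod 28)) = t(1) = 18.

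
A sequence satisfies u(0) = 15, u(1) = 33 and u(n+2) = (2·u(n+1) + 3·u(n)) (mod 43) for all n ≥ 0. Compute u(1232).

5

Listing terms: u(0) = 15, u(1) = 33, u(2) = 25, u(3) = 20, u(4) = 29, u(5) = 32, u(6) = 22, u(7) = 11, u(8) = 2, u(9) = 37, u(10) = 37, u(11) = 13, u(12) = 8, u(13) = 12, u(14) = 5, u(15) = 3, u(16) = 21, u(17) = 8, u(18) = 36, u(19) = 10, u(20) = 42, u(21) = 28, u(22) = 10, u(23) = 18, u(24) = 23, u(25) = 14, u(26) = 11, u(27) = 21, u(28) = 32, u(29) = 41, u(30) = 6, u(31) = 6, u(32) = 30, u(33) = 35, u(34) = 31, u(35) = 38, u(36) = 40, u(37) = 22, u(38) = 35, u(39) = 7, u(40) = 33, u(41) = 1, u(42) = 15, u(43) = 33.
The sequence repeats with period 42.
(1232 - 0) mod 42 = 14, so u(1232) = u(14) = 5.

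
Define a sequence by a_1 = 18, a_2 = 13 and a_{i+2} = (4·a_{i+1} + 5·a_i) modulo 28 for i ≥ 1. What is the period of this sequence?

6

Computing terms: a_1 = 18,  a_2 = 13,  a_3 = 2,  a_4 = 17,  a_5 = 22,  a_6 = 5,  a_7 = 18,  a_8 = 13.
Since (a_7, a_8) = (a_1, a_2) = (18, 13) (two consecutive terms determine the rest), the sequence is periodic with period 6.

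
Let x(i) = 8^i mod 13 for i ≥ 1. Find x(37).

x(1) = 8; x(2) = 12; x(3) = 5; x(4) = 1; x(5) = 8.
The sequence repeats with period 4.
(37 - 1) mod 4 = 0, so x(37) = x(1) = 8.

8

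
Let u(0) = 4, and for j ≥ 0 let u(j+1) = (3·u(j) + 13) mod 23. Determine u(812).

Listing terms: u(0) = 4,  u(1) = 2,  u(2) = 19,  u(3) = 1,  u(4) = 16,  u(5) = 15,  u(6) = 12,  u(7) = 3,  u(8) = 22,  u(9) = 10,  u(10) = 20,  u(11) = 4.
The sequence repeats with period 11.
(812 - 0) mod 11 = 9, so u(812) = u(9) = 10.

10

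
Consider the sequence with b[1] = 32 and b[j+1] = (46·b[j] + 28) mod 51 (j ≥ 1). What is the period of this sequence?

48

We have b[1] = 32; b[2] = 21; b[3] = 25; b[4] = 5; b[5] = 3; b[6] = 13; b[7] = 14; b[8] = 9; b[9] = 34; b[10] = 11; b[11] = 24; b[12] = 10; b[13] = 29; b[14] = 36; b[15] = 1; b[16] = 23; b[17] = 15; b[18] = 4; b[19] = 8; b[20] = 39; b[21] = 37; b[22] = 47; b[23] = 48; b[24] = 43; b[25] = 17; b[26] = 45; b[27] = 7; b[28] = 44; b[29] = 12; b[30] = 19; b[31] = 35; b[32] = 6; b[33] = 49; b[34] = 38; b[35] = 42; b[36] = 22; b[37] = 20; b[38] = 30; b[39] = 31; b[40] = 26; b[41] = 0; b[42] = 28; b[43] = 41; b[44] = 27; b[45] = 46; b[46] = 2; b[47] = 18; b[48] = 40; b[49] = 32.
The sequence repeats with period 48.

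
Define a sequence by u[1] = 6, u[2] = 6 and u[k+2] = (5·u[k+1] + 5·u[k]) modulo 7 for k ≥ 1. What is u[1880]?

u[1] = 6; u[2] = 6; u[3] = 4; u[4] = 1; u[5] = 4; u[6] = 4; u[7] = 5; u[8] = 3; u[9] = 5; u[10] = 5; u[11] = 1; u[12] = 2; u[13] = 1; u[14] = 1; u[15] = 3; u[16] = 6; u[17] = 3; u[18] = 3; u[19] = 2; u[20] = 4; u[21] = 2; u[22] = 2; u[23] = 6; u[24] = 5; u[25] = 6; u[26] = 6.
The sequence repeats with period 24.
(1880 - 1) mod 24 = 7, so u[1880] = u[8] = 3.

3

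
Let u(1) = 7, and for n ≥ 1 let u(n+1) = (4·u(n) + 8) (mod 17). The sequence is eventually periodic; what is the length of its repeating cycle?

We have u(1) = 7,  u(2) = 2,  u(3) = 16,  u(4) = 4,  u(5) = 7.
The sequence repeats with period 4.

4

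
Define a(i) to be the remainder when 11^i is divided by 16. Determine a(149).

11

We have a(0) = 1,  a(1) = 11,  a(2) = 9,  a(3) = 3,  a(4) = 1.
Since a(4) = a(0) = 1, the sequence is periodic with period 4.
So a(149) = a(0 + ((149-0) mod 4)) = a(1) = 11.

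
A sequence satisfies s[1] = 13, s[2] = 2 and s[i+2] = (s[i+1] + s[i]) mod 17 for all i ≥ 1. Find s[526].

0

Computing terms: s[1] = 13; s[2] = 2; s[3] = 15; s[4] = 0; s[5] = 15; s[6] = 15; s[7] = 13; s[8] = 11; s[9] = 7; s[10] = 1; s[11] = 8; s[12] = 9; s[13] = 0; s[14] = 9; s[15] = 9; s[16] = 1; s[17] = 10; s[18] = 11; s[19] = 4; s[20] = 15; s[21] = 2; s[22] = 0; s[23] = 2; s[24] = 2; s[25] = 4; s[26] = 6; s[27] = 10; s[28] = 16; s[29] = 9; s[30] = 8; s[31] = 0; s[32] = 8; s[33] = 8; s[34] = 16; s[35] = 7; s[36] = 6; s[37] = 13; s[38] = 2.
The sequence repeats with period 36.
So s[526] = s[1 + ((526-1) mod 36)] = s[22] = 0.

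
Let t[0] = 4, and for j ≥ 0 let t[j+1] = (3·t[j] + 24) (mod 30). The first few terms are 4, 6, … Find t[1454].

We have t[0] = 4,  t[1] = 6,  t[2] = 12,  t[3] = 0,  t[4] = 24,  t[5] = 6.
Since t[5] = t[1] = 6, the sequence is eventually periodic: after a pre-period of length 1 it cycles with period 4.
For j ≥ 1, t[j] depends only on (j - 1) mod 4. (1454 - 1) mod 4 = 1, so t[1454] = t[2] = 12.

12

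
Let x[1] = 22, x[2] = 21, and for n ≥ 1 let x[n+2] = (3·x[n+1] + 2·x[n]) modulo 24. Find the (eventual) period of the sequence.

Listing terms: x[1] = 22; x[2] = 21; x[3] = 11; x[4] = 3; x[5] = 7; x[6] = 3; x[7] = 23; x[8] = 3; x[9] = 7.
Since (x[8], x[9]) = (x[4], x[5]) = (3, 7) (two consecutive terms determine the rest), the sequence is eventually periodic: after a pre-period of length 3 it cycles with period 4.

4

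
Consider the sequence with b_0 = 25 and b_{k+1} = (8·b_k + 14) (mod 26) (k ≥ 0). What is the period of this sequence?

4

We have b_0 = 25, b_1 = 6, b_2 = 10, b_3 = 16, b_4 = 12, b_5 = 6.
Since b_5 = b_1 = 6, the sequence is eventually periodic: after a pre-period of length 1 it cycles with period 4.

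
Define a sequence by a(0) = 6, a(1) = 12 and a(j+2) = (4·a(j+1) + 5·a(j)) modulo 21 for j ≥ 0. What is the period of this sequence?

6

We have a(0) = 6, a(1) = 12, a(2) = 15, a(3) = 15, a(4) = 9, a(5) = 6, a(6) = 6, a(7) = 12.
The sequence repeats with period 6.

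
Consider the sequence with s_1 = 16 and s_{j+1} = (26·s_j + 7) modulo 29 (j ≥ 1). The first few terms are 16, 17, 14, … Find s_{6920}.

Computing terms: s_1 = 16,  s_2 = 17,  s_3 = 14,  s_4 = 23,  s_5 = 25,  s_6 = 19,  s_7 = 8,  s_8 = 12,  s_9 = 0,  s_{10} = 7,  s_{11} = 15,  s_{12} = 20,  s_{13} = 5,  s_{14} = 21,  s_{15} = 2,  s_{16} = 1,  s_{17} = 4,  s_{18} = 24,  s_{19} = 22,  s_{20} = 28,  s_{21} = 10,  s_{22} = 6,  s_{23} = 18,  s_{24} = 11,  s_{25} = 3,  s_{26} = 27,  s_{27} = 13,  s_{28} = 26,  s_{29} = 16.
The sequence repeats with period 28.
(6920 - 1) mod 28 = 3, so s_{6920} = s_4 = 23.

23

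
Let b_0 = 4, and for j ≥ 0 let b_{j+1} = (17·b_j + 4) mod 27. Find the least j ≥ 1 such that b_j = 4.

Computing terms: b_0 = 4, b_1 = 18, b_2 = 13, b_3 = 9, b_4 = 22, b_5 = 0, b_6 = 4.
Since b_6 = b_0 = 4, the sequence is periodic with period 6.
The value 4 next appears (with j ≥ 1) at b_6.

6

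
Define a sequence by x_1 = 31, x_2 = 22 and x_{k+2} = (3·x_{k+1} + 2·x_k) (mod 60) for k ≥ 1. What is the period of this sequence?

24

x_1 = 31, x_2 = 22, x_3 = 8, x_4 = 8, x_5 = 40, x_6 = 16, x_7 = 8, x_8 = 56, x_9 = 4, x_{10} = 4, x_{11} = 20, x_{12} = 8, x_{13} = 4, x_{14} = 28, x_{15} = 32, x_{16} = 32, x_{17} = 40, x_{18} = 4, x_{19} = 32, x_{20} = 44, x_{21} = 16, x_{22} = 16, x_{23} = 20, x_{24} = 32, x_{25} = 16, x_{26} = 52, x_{27} = 8, x_{28} = 8.
Since (x_{27}, x_{28}) = (x_3, x_4) = (8, 8) (two consecutive terms determine the rest), the sequence is eventually periodic: after a pre-period of length 2 it cycles with period 24.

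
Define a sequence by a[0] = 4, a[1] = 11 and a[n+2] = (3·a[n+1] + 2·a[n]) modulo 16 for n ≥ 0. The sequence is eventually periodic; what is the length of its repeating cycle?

4

a[0] = 4,  a[1] = 11,  a[2] = 9,  a[3] = 1,  a[4] = 5,  a[5] = 1,  a[6] = 13,  a[7] = 9,  a[8] = 5,  a[9] = 1.
Since (a[8], a[9]) = (a[4], a[5]) = (5, 1) (two consecutive terms determine the rest), the sequence is eventually periodic: after a pre-period of length 4 it cycles with period 4.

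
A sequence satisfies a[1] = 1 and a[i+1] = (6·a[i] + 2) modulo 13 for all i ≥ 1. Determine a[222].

Listing terms: a[1] = 1,  a[2] = 8,  a[3] = 11,  a[4] = 3,  a[5] = 7,  a[6] = 5,  a[7] = 6,  a[8] = 12,  a[9] = 9,  a[10] = 4,  a[11] = 0,  a[12] = 2,  a[13] = 1.
Since a[13] = a[1] = 1, the sequence is periodic with period 12.
So a[222] = a[1 + ((222-1) mod 12)] = a[6] = 5.

5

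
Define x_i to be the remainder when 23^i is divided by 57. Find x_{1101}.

26

Computing terms: x_0 = 1, x_1 = 23, x_2 = 16, x_3 = 26, x_4 = 28, x_5 = 17, x_6 = 49, x_7 = 44, x_8 = 43, x_9 = 20, x_{10} = 4, x_{11} = 35, x_{12} = 7, x_{13} = 47, x_{14} = 55, x_{15} = 11, x_{16} = 25, x_{17} = 5, x_{18} = 1.
Since x_{18} = x_0 = 1, the sequence is periodic with period 18.
So x_{1101} = x_{0 + ((1101-0) mod 18)} = x_3 = 26.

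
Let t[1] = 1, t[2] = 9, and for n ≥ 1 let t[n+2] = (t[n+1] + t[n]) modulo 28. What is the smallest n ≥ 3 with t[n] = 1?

t[1] = 1; t[2] = 9; t[3] = 10; t[4] = 19; t[5] = 1; t[6] = 20; t[7] = 21; t[8] = 13; t[9] = 6; t[10] = 19; t[11] = 25; t[12] = 16; t[13] = 13; t[14] = 1; t[15] = 14; t[16] = 15; t[17] = 1; t[18] = 16; t[19] = 17; t[20] = 5; t[21] = 22; t[22] = 27; t[23] = 21; t[24] = 20; t[25] = 13; t[26] = 5; t[27] = 18; t[28] = 23; t[29] = 13; t[30] = 8; t[31] = 21; t[32] = 1; t[33] = 22; t[34] = 23; t[35] = 17; t[36] = 12; t[37] = 1; t[38] = 13; t[39] = 14; t[40] = 27; t[41] = 13; t[42] = 12; t[43] = 25; t[44] = 9; t[45] = 6; t[46] = 15; t[47] = 21; t[48] = 8; t[49] = 1; t[50] = 9.
The sequence repeats with period 48.
The value 1 first appears (with n ≥ 3) at t[5].

5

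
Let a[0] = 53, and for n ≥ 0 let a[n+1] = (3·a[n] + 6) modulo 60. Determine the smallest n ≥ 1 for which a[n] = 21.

2

We have a[0] = 53,  a[1] = 45,  a[2] = 21,  a[3] = 9,  a[4] = 33,  a[5] = 45.
Since a[5] = a[1] = 45, the sequence is eventually periodic: after a pre-period of length 1 it cycles with period 4.
The value 21 first appears (with n ≥ 1) at a[2].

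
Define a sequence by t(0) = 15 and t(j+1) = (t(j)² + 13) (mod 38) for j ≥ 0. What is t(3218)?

Listing terms: t(0) = 15,  t(1) = 10,  t(2) = 37,  t(3) = 14,  t(4) = 19,  t(5) = 32,  t(6) = 11,  t(7) = 20,  t(8) = 33,  t(9) = 0,  t(10) = 13,  t(11) = 30,  t(12) = 1,  t(13) = 14.
Since t(13) = t(3) = 14, the sequence is eventually periodic: after a pre-period of length 3 it cycles with period 10.
For j ≥ 3, t(j) depends only on (j - 3) mod 10. (3218 - 3) mod 10 = 5, so t(3218) = t(8) = 33.

33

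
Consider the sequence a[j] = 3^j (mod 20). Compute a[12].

We have a[0] = 1, a[1] = 3, a[2] = 9, a[3] = 7, a[4] = 1.
Since a[4] = a[0] = 1, the sequence is periodic with period 4.
So a[12] = a[0 + ((12-0) mod 4)] = a[0] = 1.

1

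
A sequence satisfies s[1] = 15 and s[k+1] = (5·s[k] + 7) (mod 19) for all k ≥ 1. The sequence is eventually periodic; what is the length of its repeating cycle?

We have s[1] = 15,  s[2] = 6,  s[3] = 18,  s[4] = 2,  s[5] = 17,  s[6] = 16,  s[7] = 11,  s[8] = 5,  s[9] = 13,  s[10] = 15.
The sequence repeats with period 9.

9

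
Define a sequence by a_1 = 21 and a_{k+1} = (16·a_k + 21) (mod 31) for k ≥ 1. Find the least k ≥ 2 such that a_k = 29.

3

Listing terms: a_1 = 21, a_2 = 16, a_3 = 29, a_4 = 20, a_5 = 0, a_6 = 21.
Since a_6 = a_1 = 21, the sequence is periodic with period 5.
The value 29 first appears (with k ≥ 2) at a_3.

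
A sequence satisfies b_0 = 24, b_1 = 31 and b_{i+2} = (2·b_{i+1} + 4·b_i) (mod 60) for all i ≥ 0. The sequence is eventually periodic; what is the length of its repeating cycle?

40

Listing terms: b_0 = 24, b_1 = 31, b_2 = 38, b_3 = 20, b_4 = 12, b_5 = 44, b_6 = 16, b_7 = 28, b_8 = 0, b_9 = 52, b_{10} = 44, b_{11} = 56, b_{12} = 48, b_{13} = 20, b_{14} = 52, b_{15} = 4, b_{16} = 36, b_{17} = 28, b_{18} = 20, b_{19} = 32, b_{20} = 24, b_{21} = 56, b_{22} = 28, b_{23} = 40, b_{24} = 12, b_{25} = 4, b_{26} = 56, b_{27} = 8, b_{28} = 0, b_{29} = 32, b_{30} = 4, b_{31} = 16, b_{32} = 48, b_{33} = 40, b_{34} = 32, b_{35} = 44, b_{36} = 36, b_{37} = 8, b_{38} = 40, b_{39} = 52, b_{40} = 24, b_{41} = 16, b_{42} = 8, b_{43} = 20, b_{44} = 12.
Since (b_{43}, b_{44}) = (b_3, b_4) = (20, 12) (two consecutive terms determine the rest), the sequence is eventually periodic: after a pre-period of length 3 it cycles with period 40.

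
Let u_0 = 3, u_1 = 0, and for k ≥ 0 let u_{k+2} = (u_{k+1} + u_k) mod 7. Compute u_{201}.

0

Computing terms: u_0 = 3,  u_1 = 0,  u_2 = 3,  u_3 = 3,  u_4 = 6,  u_5 = 2,  u_6 = 1,  u_7 = 3,  u_8 = 4,  u_9 = 0,  u_{10} = 4,  u_{11} = 4,  u_{12} = 1,  u_{13} = 5,  u_{14} = 6,  u_{15} = 4,  u_{16} = 3,  u_{17} = 0.
The sequence repeats with period 16.
(201 - 0) mod 16 = 9, so u_{201} = u_9 = 0.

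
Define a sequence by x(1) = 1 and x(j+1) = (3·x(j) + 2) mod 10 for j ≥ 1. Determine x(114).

5

Computing terms: x(1) = 1, x(2) = 5, x(3) = 7, x(4) = 3, x(5) = 1.
The sequence repeats with period 4.
So x(114) = x(1 + ((114-1) mod 4)) = x(2) = 5.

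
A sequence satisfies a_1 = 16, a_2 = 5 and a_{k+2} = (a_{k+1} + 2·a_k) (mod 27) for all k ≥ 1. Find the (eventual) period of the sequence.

a_1 = 16,  a_2 = 5,  a_3 = 10,  a_4 = 20,  a_5 = 13,  a_6 = 26,  a_7 = 25,  a_8 = 23,  a_9 = 19,  a_{10} = 11,  a_{11} = 22,  a_{12} = 17,  a_{13} = 7,  a_{14} = 14,  a_{15} = 1,  a_{16} = 2,  a_{17} = 4,  a_{18} = 8,  a_{19} = 16,  a_{20} = 5.
The sequence repeats with period 18.

18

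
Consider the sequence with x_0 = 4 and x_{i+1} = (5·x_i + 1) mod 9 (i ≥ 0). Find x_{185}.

Computing terms: x_0 = 4; x_1 = 3; x_2 = 7; x_3 = 0; x_4 = 1; x_5 = 6; x_6 = 4.
Since x_6 = x_0 = 4, the sequence is periodic with period 6.
(185 - 0) mod 6 = 5, so x_{185} = x_5 = 6.

6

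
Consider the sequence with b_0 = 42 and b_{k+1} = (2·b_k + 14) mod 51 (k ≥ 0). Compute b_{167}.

Listing terms: b_0 = 42, b_1 = 47, b_2 = 6, b_3 = 26, b_4 = 15, b_5 = 44, b_6 = 0, b_7 = 14, b_8 = 42.
The sequence repeats with period 8.
So b_{167} = b_{0 + ((167-0) mod 8)} = b_7 = 14.

14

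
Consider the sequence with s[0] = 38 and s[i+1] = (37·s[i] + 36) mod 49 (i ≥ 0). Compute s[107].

s[0] = 38; s[1] = 21; s[2] = 29; s[3] = 31; s[4] = 7; s[5] = 1; s[6] = 24; s[7] = 42; s[8] = 22; s[9] = 17; s[10] = 28; s[11] = 43; s[12] = 10; s[13] = 14; s[14] = 15; s[15] = 3; s[16] = 0; s[17] = 36; s[18] = 45; s[19] = 35; s[20] = 8; s[21] = 38.
Since s[21] = s[0] = 38, the sequence is periodic with period 21.
(107 - 0) mod 21 = 2, so s[107] = s[2] = 29.

29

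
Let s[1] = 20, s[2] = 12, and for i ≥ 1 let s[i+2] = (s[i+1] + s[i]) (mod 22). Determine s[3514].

s[1] = 20,  s[2] = 12,  s[3] = 10,  s[4] = 0,  s[5] = 10,  s[6] = 10,  s[7] = 20,  s[8] = 8,  s[9] = 6,  s[10] = 14,  s[11] = 20,  s[12] = 12.
The sequence repeats with period 10.
So s[3514] = s[1 + ((3514-1) mod 10)] = s[4] = 0.

0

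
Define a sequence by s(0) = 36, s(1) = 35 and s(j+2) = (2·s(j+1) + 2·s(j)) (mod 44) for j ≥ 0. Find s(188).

20

We have s(0) = 36; s(1) = 35; s(2) = 10; s(3) = 2; s(4) = 24; s(5) = 8; s(6) = 20; s(7) = 12; s(8) = 20; s(9) = 20; s(10) = 36; s(11) = 24; s(12) = 32; s(13) = 24; s(14) = 24; s(15) = 8.
Since (s(14), s(15)) = (s(4), s(5)) = (24, 8) (two consecutive terms determine the rest), the sequence is eventually periodic: after a pre-period of length 4 it cycles with period 10.
For j ≥ 4, s(j) depends only on (j - 4) mod 10. (188 - 4) mod 10 = 4, so s(188) = s(8) = 20.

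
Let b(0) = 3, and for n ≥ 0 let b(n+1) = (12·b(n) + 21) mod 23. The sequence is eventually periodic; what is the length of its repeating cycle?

11

Computing terms: b(0) = 3, b(1) = 11, b(2) = 15, b(3) = 17, b(4) = 18, b(5) = 7, b(6) = 13, b(7) = 16, b(8) = 6, b(9) = 1, b(10) = 10, b(11) = 3.
Since b(11) = b(0) = 3, the sequence is periodic with period 11.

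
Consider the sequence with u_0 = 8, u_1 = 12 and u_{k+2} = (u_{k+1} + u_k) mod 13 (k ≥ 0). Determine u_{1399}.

4

u_0 = 8; u_1 = 12; u_2 = 7; u_3 = 6; u_4 = 0; u_5 = 6; u_6 = 6; u_7 = 12; u_8 = 5; u_9 = 4; u_{10} = 9; u_{11} = 0; u_{12} = 9; u_{13} = 9; u_{14} = 5; u_{15} = 1; u_{16} = 6; u_{17} = 7; u_{18} = 0; u_{19} = 7; u_{20} = 7; u_{21} = 1; u_{22} = 8; u_{23} = 9; u_{24} = 4; u_{25} = 0; u_{26} = 4; u_{27} = 4; u_{28} = 8; u_{29} = 12.
Since (u_{28}, u_{29}) = (u_0, u_1) = (8, 12) (two consecutive terms determine the rest), the sequence is periodic with period 28.
So u_{1399} = u_{0 + ((1399-0) mod 28)} = u_{27} = 4.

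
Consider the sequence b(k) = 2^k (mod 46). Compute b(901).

12

We have b(0) = 1, b(1) = 2, b(2) = 4, b(3) = 8, b(4) = 16, b(5) = 32, b(6) = 18, b(7) = 36, b(8) = 26, b(9) = 6, b(10) = 12, b(11) = 24, b(12) = 2.
Since b(12) = b(1) = 2, the sequence is eventually periodic: after a pre-period of length 1 it cycles with period 11.
For k ≥ 1, b(k) depends only on (k - 1) mod 11. (901 - 1) mod 11 = 9, so b(901) = b(10) = 12.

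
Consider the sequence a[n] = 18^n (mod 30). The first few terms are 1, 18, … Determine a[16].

6

Listing terms: a[0] = 1,  a[1] = 18,  a[2] = 24,  a[3] = 12,  a[4] = 6,  a[5] = 18.
Since a[5] = a[1] = 18, the sequence is eventually periodic: after a pre-period of length 1 it cycles with period 4.
For n ≥ 1, a[n] depends only on (n - 1) mod 4. (16 - 1) mod 4 = 3, so a[16] = a[4] = 6.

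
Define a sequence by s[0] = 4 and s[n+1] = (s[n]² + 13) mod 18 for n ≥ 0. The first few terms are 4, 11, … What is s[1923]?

s[0] = 4, s[1] = 11, s[2] = 8, s[3] = 5, s[4] = 2, s[5] = 17, s[6] = 14, s[7] = 11.
Since s[7] = s[1] = 11, the sequence is eventually periodic: after a pre-period of length 1 it cycles with period 6.
For n ≥ 1, s[n] depends only on (n - 1) mod 6. (1923 - 1) mod 6 = 2, so s[1923] = s[3] = 5.

5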